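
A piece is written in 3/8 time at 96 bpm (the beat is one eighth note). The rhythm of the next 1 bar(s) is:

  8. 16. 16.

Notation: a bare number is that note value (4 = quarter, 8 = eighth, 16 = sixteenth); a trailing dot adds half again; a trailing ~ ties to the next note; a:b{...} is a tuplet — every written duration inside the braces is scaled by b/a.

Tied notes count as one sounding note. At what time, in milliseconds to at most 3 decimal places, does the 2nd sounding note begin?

1. 0.0ms @ 0 + 937.5ms (3/2)
2. 937.5ms @ 3/2 + 468.75ms (3/4)
3. 1406.25ms @ 9/4 + 468.75ms (3/4)

note 2 onset = 3/2b = 937.5ms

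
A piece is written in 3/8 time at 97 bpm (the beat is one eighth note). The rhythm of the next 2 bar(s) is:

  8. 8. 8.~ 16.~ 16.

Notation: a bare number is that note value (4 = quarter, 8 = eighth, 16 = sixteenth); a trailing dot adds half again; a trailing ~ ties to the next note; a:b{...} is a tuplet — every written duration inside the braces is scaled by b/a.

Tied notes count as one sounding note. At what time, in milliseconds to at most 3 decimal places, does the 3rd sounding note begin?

1. 0.0ms @ 0 + 927.835ms (3/2)
2. 927.835ms @ 3/2 + 927.835ms (3/2)
3. 1855.67ms @ 3 + 1855.67ms (3)

note 3 onset = 3b = 1855.67ms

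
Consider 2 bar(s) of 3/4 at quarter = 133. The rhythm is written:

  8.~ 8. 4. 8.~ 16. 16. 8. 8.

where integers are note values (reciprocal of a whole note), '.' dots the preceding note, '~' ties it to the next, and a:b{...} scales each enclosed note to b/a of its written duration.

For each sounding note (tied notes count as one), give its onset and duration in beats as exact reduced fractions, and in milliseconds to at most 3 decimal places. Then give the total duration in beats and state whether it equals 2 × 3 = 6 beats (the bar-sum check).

1) 0.0ms=0b +676.692ms=3/2b
2) 676.692ms=3/2b +676.692ms=3/2b
3) 1353.383ms=3b +507.519ms=9/8b
4) 1860.902ms=33/8b +169.173ms=3/8b
5) 2030.075ms=9/2b +338.346ms=3/4b
6) 2368.421ms=21/4b +338.346ms=3/4b
Σ=6b of 6 (133bpm 3/4) — PASS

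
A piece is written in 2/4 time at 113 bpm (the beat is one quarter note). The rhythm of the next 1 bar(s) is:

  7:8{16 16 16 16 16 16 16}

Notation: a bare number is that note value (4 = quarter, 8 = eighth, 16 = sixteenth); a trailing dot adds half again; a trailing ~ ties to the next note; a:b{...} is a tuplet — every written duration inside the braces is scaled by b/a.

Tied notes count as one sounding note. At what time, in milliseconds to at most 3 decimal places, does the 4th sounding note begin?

note 4 onset = 6/7b = 455.12ms

1. 0.0ms @ 0 + 151.707ms (2/7)
2. 151.707ms @ 2/7 + 151.707ms (2/7)
3. 303.413ms @ 4/7 + 151.707ms (2/7)
4. 455.12ms @ 6/7 + 151.707ms (2/7)
5. 606.827ms @ 8/7 + 151.707ms (2/7)
6. 758.534ms @ 10/7 + 151.707ms (2/7)
7. 910.24ms @ 12/7 + 151.707ms (2/7)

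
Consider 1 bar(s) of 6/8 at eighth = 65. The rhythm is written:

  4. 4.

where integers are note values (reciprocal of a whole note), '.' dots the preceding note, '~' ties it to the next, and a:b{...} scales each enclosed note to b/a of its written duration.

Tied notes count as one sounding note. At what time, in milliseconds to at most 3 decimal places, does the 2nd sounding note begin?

1. 0.0ms @ 0 + 2769.231ms (3)
2. 2769.231ms @ 3 + 2769.231ms (3)

note 2 onset = 3b = 2769.231ms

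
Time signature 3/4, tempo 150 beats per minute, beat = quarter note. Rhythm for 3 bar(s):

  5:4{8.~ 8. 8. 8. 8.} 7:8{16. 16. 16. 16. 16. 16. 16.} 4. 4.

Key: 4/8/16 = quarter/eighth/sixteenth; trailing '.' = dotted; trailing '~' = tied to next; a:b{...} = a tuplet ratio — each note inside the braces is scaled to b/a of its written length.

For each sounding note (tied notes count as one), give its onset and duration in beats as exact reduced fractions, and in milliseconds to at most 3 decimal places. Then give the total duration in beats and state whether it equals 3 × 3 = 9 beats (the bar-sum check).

1) 0.0ms=0b +480.0ms=6/5b
2) 480.0ms=6/5b +240.0ms=3/5b
3) 720.0ms=9/5b +240.0ms=3/5b
4) 960.0ms=12/5b +240.0ms=3/5b
5) 1200.0ms=3b +171.429ms=3/7b
6) 1371.429ms=24/7b +171.429ms=3/7b
7) 1542.857ms=27/7b +171.429ms=3/7b
8) 1714.286ms=30/7b +171.429ms=3/7b
9) 1885.714ms=33/7b +171.429ms=3/7b
10) 2057.143ms=36/7b +171.429ms=3/7b
11) 2228.571ms=39/7b +171.429ms=3/7b
12) 2400.0ms=6b +600.0ms=3/2b
13) 3000.0ms=15/2b +600.0ms=3/2b
Σ=9b of 9 (150bpm 3/4) — PASS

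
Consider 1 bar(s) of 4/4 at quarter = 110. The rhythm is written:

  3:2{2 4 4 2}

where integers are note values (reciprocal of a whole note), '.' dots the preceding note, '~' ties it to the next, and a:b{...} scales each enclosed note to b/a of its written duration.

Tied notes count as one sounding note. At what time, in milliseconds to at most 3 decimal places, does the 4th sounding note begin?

note 4 onset = 8/3b = 1454.545ms

1. 0.0ms @ 0 + 727.273ms (4/3)
2. 727.273ms @ 4/3 + 363.636ms (2/3)
3. 1090.909ms @ 2 + 363.636ms (2/3)
4. 1454.545ms @ 8/3 + 727.273ms (4/3)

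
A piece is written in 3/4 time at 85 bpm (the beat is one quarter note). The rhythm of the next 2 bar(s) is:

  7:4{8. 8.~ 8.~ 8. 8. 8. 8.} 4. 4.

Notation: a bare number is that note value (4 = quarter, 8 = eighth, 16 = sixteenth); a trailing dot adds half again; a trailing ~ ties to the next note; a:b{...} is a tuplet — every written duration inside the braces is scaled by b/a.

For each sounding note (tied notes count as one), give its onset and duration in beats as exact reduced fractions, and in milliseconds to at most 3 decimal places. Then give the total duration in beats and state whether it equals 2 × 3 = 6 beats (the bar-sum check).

1) 0.0ms=0b +302.521ms=3/7b
2) 302.521ms=3/7b +907.563ms=9/7b
3) 1210.084ms=12/7b +302.521ms=3/7b
4) 1512.605ms=15/7b +302.521ms=3/7b
5) 1815.126ms=18/7b +302.521ms=3/7b
6) 2117.647ms=3b +1058.824ms=3/2b
7) 3176.471ms=9/2b +1058.824ms=3/2b
Σ=6b of 6 (85bpm 3/4) — PASS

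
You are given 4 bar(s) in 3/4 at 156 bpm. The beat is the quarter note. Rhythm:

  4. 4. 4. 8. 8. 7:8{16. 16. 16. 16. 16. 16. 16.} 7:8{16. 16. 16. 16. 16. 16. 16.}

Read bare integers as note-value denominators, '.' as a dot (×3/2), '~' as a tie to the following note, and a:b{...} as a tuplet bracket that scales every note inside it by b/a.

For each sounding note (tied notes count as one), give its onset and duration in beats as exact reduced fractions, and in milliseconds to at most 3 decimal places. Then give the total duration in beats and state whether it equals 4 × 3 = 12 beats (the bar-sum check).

1) 0.0ms=0b +576.923ms=3/2b
2) 576.923ms=3/2b +576.923ms=3/2b
3) 1153.846ms=3b +576.923ms=3/2b
4) 1730.769ms=9/2b +288.462ms=3/4b
5) 2019.231ms=21/4b +288.462ms=3/4b
6) 2307.692ms=6b +164.835ms=3/7b
7) 2472.527ms=45/7b +164.835ms=3/7b
8) 2637.363ms=48/7b +164.835ms=3/7b
9) 2802.198ms=51/7b +164.835ms=3/7b
10) 2967.033ms=54/7b +164.835ms=3/7b
11) 3131.868ms=57/7b +164.835ms=3/7b
12) 3296.703ms=60/7b +164.835ms=3/7b
13) 3461.538ms=9b +164.835ms=3/7b
14) 3626.374ms=66/7b +164.835ms=3/7b
15) 3791.209ms=69/7b +164.835ms=3/7b
16) 3956.044ms=72/7b +164.835ms=3/7b
17) 4120.879ms=75/7b +164.835ms=3/7b
18) 4285.714ms=78/7b +164.835ms=3/7b
19) 4450.549ms=81/7b +164.835ms=3/7b
Σ=12b of 12 (156bpm 3/4) — PASS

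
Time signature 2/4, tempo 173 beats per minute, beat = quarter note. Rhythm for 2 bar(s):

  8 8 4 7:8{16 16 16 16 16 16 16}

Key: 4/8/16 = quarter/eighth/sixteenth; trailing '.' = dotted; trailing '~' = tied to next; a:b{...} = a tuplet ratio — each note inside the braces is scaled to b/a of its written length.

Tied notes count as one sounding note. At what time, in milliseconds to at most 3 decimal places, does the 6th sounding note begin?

note 6 onset = 18/7b = 891.825ms

1. 0.0ms @ 0 + 173.41ms (1/2)
2. 173.41ms @ 1/2 + 173.41ms (1/2)
3. 346.821ms @ 1 + 346.821ms (1)
4. 693.642ms @ 2 + 99.092ms (2/7)
5. 792.733ms @ 16/7 + 99.092ms (2/7)
6. 891.825ms @ 18/7 + 99.092ms (2/7)
7. 990.917ms @ 20/7 + 99.092ms (2/7)
8. 1090.008ms @ 22/7 + 99.092ms (2/7)
9. 1189.1ms @ 24/7 + 99.092ms (2/7)
10. 1288.192ms @ 26/7 + 99.092ms (2/7)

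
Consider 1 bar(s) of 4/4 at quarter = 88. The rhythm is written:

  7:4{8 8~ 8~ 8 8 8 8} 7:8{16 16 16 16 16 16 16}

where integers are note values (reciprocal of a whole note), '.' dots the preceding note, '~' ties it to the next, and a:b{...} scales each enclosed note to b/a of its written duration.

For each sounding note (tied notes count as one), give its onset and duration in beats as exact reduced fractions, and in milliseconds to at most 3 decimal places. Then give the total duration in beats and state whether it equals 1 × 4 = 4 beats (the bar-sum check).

1) 0.0ms=0b +194.805ms=2/7b
2) 194.805ms=2/7b +584.416ms=6/7b
3) 779.221ms=8/7b +194.805ms=2/7b
4) 974.026ms=10/7b +194.805ms=2/7b
5) 1168.831ms=12/7b +194.805ms=2/7b
6) 1363.636ms=2b +194.805ms=2/7b
7) 1558.442ms=16/7b +194.805ms=2/7b
8) 1753.247ms=18/7b +194.805ms=2/7b
9) 1948.052ms=20/7b +194.805ms=2/7b
10) 2142.857ms=22/7b +194.805ms=2/7b
11) 2337.662ms=24/7b +194.805ms=2/7b
12) 2532.468ms=26/7b +194.805ms=2/7b
Σ=4b of 4 (88bpm 4/4) — PASS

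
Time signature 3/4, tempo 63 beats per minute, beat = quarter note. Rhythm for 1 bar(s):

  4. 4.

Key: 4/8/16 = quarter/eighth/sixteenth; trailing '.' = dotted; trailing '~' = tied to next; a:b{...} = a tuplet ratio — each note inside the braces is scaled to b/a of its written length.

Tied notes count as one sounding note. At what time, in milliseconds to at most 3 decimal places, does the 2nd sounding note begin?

note 2 onset = 3/2b = 1428.571ms

1. 0.0ms @ 0 + 1428.571ms (3/2)
2. 1428.571ms @ 3/2 + 1428.571ms (3/2)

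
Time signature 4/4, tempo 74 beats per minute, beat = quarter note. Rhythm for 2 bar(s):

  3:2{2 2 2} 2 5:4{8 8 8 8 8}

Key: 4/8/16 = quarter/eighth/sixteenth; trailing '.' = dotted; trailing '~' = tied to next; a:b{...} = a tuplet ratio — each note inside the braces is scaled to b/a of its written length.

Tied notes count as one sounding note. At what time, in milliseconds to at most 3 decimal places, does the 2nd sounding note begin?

1. 0.0ms @ 0 + 1081.081ms (4/3)
2. 1081.081ms @ 4/3 + 1081.081ms (4/3)
3. 2162.162ms @ 8/3 + 1081.081ms (4/3)
4. 3243.243ms @ 4 + 1621.622ms (2)
5. 4864.865ms @ 6 + 324.324ms (2/5)
6. 5189.189ms @ 32/5 + 324.324ms (2/5)
7. 5513.514ms @ 34/5 + 324.324ms (2/5)
8. 5837.838ms @ 36/5 + 324.324ms (2/5)
9. 6162.162ms @ 38/5 + 324.324ms (2/5)

note 2 onset = 4/3b = 1081.081ms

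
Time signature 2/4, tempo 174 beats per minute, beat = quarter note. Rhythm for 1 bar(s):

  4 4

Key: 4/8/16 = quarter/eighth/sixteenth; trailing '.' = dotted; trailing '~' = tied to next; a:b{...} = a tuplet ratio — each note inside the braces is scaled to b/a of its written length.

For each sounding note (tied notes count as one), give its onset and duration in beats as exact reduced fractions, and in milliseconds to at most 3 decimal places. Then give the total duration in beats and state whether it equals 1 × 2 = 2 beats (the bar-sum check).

1) 0.0ms=0b +344.828ms=1b
2) 344.828ms=1b +344.828ms=1b
Σ=2b of 2 (174bpm 2/4) — PASS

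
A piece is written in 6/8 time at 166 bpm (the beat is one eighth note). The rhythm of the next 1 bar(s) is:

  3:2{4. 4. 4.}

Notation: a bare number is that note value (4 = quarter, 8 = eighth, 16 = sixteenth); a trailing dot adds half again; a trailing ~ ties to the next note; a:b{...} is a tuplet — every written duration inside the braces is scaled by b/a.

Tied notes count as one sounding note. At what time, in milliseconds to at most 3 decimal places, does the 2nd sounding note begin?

1. 0.0ms @ 0 + 722.892ms (2)
2. 722.892ms @ 2 + 722.892ms (2)
3. 1445.783ms @ 4 + 722.892ms (2)

note 2 onset = 2b = 722.892ms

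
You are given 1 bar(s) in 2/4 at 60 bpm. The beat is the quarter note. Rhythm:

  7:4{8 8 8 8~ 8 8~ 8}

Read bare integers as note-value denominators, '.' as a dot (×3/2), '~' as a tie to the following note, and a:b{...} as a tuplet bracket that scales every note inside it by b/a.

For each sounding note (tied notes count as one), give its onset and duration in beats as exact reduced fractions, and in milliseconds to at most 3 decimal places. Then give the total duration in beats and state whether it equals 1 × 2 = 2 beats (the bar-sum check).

1) 0.0ms=0b +285.714ms=2/7b
2) 285.714ms=2/7b +285.714ms=2/7b
3) 571.429ms=4/7b +285.714ms=2/7b
4) 857.143ms=6/7b +571.429ms=4/7b
5) 1428.571ms=10/7b +571.429ms=4/7b
Σ=2b of 2 (60bpm 2/4) — PASS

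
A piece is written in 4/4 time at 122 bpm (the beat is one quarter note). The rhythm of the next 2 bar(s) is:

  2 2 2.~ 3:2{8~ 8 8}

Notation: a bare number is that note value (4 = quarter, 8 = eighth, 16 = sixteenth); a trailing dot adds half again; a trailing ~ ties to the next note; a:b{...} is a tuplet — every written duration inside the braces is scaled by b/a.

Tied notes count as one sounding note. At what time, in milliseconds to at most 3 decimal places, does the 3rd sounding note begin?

note 3 onset = 4b = 1967.213ms

1. 0.0ms @ 0 + 983.607ms (2)
2. 983.607ms @ 2 + 983.607ms (2)
3. 1967.213ms @ 4 + 1803.279ms (11/3)
4. 3770.492ms @ 23/3 + 163.934ms (1/3)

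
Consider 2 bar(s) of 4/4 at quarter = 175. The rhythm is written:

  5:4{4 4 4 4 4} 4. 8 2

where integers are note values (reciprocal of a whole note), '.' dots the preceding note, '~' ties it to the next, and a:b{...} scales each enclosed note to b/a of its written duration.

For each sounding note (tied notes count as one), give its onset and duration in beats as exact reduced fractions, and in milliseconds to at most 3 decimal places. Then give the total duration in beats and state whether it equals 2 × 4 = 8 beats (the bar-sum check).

1) 0.0ms=0b +274.286ms=4/5b
2) 274.286ms=4/5b +274.286ms=4/5b
3) 548.571ms=8/5b +274.286ms=4/5b
4) 822.857ms=12/5b +274.286ms=4/5b
5) 1097.143ms=16/5b +274.286ms=4/5b
6) 1371.429ms=4b +514.286ms=3/2b
7) 1885.714ms=11/2b +171.429ms=1/2b
8) 2057.143ms=6b +685.714ms=2b
Σ=8b of 8 (175bpm 4/4) — PASS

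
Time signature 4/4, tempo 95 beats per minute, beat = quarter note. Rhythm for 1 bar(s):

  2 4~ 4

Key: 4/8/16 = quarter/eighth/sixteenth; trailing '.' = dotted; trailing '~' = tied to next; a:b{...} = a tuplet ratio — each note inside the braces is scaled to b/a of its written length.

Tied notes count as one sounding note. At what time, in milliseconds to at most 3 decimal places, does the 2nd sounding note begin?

1. 0.0ms @ 0 + 1263.158ms (2)
2. 1263.158ms @ 2 + 1263.158ms (2)

note 2 onset = 2b = 1263.158ms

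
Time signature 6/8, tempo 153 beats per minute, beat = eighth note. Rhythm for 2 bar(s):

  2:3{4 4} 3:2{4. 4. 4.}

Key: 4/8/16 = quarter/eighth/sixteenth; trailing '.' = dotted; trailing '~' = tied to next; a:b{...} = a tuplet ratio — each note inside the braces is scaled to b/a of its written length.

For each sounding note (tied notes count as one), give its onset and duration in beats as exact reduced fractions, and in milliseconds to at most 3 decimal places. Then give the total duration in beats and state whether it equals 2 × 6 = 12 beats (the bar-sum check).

1) 0.0ms=0b +1176.471ms=3b
2) 1176.471ms=3b +1176.471ms=3b
3) 2352.941ms=6b +784.314ms=2b
4) 3137.255ms=8b +784.314ms=2b
5) 3921.569ms=10b +784.314ms=2b
Σ=12b of 12 (153bpm 6/8) — PASS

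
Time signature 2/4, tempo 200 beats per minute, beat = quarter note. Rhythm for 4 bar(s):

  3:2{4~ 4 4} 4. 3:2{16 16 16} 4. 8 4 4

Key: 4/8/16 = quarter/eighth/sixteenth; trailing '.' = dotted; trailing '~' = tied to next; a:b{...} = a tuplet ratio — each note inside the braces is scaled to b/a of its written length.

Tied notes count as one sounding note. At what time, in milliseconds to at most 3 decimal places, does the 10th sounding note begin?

note 10 onset = 7b = 2100.0ms

1. 0.0ms @ 0 + 400.0ms (4/3)
2. 400.0ms @ 4/3 + 200.0ms (2/3)
3. 600.0ms @ 2 + 450.0ms (3/2)
4. 1050.0ms @ 7/2 + 50.0ms (1/6)
5. 1100.0ms @ 11/3 + 50.0ms (1/6)
6. 1150.0ms @ 23/6 + 50.0ms (1/6)
7. 1200.0ms @ 4 + 450.0ms (3/2)
8. 1650.0ms @ 11/2 + 150.0ms (1/2)
9. 1800.0ms @ 6 + 300.0ms (1)
10. 2100.0ms @ 7 + 300.0ms (1)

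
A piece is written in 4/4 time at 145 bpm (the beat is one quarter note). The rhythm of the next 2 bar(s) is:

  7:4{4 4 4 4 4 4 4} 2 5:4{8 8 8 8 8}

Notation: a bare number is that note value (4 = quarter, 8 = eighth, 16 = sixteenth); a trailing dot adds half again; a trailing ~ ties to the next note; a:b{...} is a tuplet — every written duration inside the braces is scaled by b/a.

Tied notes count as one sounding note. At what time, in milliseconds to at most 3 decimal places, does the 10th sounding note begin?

1. 0.0ms @ 0 + 236.453ms (4/7)
2. 236.453ms @ 4/7 + 236.453ms (4/7)
3. 472.906ms @ 8/7 + 236.453ms (4/7)
4. 709.36ms @ 12/7 + 236.453ms (4/7)
5. 945.813ms @ 16/7 + 236.453ms (4/7)
6. 1182.266ms @ 20/7 + 236.453ms (4/7)
7. 1418.719ms @ 24/7 + 236.453ms (4/7)
8. 1655.172ms @ 4 + 827.586ms (2)
9. 2482.759ms @ 6 + 165.517ms (2/5)
10. 2648.276ms @ 32/5 + 165.517ms (2/5)
11. 2813.793ms @ 34/5 + 165.517ms (2/5)
12. 2979.31ms @ 36/5 + 165.517ms (2/5)
13. 3144.828ms @ 38/5 + 165.517ms (2/5)

note 10 onset = 32/5b = 2648.276ms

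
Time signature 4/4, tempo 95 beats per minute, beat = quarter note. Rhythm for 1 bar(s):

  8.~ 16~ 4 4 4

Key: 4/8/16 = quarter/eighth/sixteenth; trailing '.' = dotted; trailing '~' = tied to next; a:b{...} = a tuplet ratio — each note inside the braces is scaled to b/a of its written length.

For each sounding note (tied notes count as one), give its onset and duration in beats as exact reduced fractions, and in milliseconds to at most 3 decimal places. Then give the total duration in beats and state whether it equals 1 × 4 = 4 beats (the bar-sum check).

1) 0.0ms=0b +1263.158ms=2b
2) 1263.158ms=2b +631.579ms=1b
3) 1894.737ms=3b +631.579ms=1b
Σ=4b of 4 (95bpm 4/4) — PASS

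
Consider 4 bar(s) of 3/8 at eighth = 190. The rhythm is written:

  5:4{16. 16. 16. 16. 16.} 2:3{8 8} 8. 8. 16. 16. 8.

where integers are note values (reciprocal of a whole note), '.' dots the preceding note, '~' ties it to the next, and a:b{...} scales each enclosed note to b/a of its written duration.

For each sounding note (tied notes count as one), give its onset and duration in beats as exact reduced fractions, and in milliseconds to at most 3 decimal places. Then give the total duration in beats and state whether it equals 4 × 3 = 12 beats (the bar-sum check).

1) 0.0ms=0b +189.474ms=3/5b
2) 189.474ms=3/5b +189.474ms=3/5b
3) 378.947ms=6/5b +189.474ms=3/5b
4) 568.421ms=9/5b +189.474ms=3/5b
5) 757.895ms=12/5b +189.474ms=3/5b
6) 947.368ms=3b +473.684ms=3/2b
7) 1421.053ms=9/2b +473.684ms=3/2b
8) 1894.737ms=6b +473.684ms=3/2b
9) 2368.421ms=15/2b +473.684ms=3/2b
10) 2842.105ms=9b +236.842ms=3/4b
11) 3078.947ms=39/4b +236.842ms=3/4b
12) 3315.789ms=21/2b +473.684ms=3/2b
Σ=12b of 12 (190bpm 3/8) — PASS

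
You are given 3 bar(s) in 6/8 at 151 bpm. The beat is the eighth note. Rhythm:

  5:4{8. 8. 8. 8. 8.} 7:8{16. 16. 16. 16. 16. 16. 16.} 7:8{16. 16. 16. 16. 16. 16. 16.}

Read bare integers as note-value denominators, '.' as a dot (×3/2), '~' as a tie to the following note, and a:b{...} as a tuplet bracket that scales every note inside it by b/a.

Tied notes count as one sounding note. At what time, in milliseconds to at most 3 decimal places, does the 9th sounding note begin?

note 9 onset = 60/7b = 3405.866ms

1. 0.0ms @ 0 + 476.821ms (6/5)
2. 476.821ms @ 6/5 + 476.821ms (6/5)
3. 953.642ms @ 12/5 + 476.821ms (6/5)
4. 1430.464ms @ 18/5 + 476.821ms (6/5)
5. 1907.285ms @ 24/5 + 476.821ms (6/5)
6. 2384.106ms @ 6 + 340.587ms (6/7)
7. 2724.693ms @ 48/7 + 340.587ms (6/7)
8. 3065.279ms @ 54/7 + 340.587ms (6/7)
9. 3405.866ms @ 60/7 + 340.587ms (6/7)
10. 3746.452ms @ 66/7 + 340.587ms (6/7)
11. 4087.039ms @ 72/7 + 340.587ms (6/7)
12. 4427.625ms @ 78/7 + 340.587ms (6/7)
13. 4768.212ms @ 12 + 340.587ms (6/7)
14. 5108.798ms @ 90/7 + 340.587ms (6/7)
15. 5449.385ms @ 96/7 + 340.587ms (6/7)
16. 5789.972ms @ 102/7 + 340.587ms (6/7)
17. 6130.558ms @ 108/7 + 340.587ms (6/7)
18. 6471.145ms @ 114/7 + 340.587ms (6/7)
19. 6811.731ms @ 120/7 + 340.587ms (6/7)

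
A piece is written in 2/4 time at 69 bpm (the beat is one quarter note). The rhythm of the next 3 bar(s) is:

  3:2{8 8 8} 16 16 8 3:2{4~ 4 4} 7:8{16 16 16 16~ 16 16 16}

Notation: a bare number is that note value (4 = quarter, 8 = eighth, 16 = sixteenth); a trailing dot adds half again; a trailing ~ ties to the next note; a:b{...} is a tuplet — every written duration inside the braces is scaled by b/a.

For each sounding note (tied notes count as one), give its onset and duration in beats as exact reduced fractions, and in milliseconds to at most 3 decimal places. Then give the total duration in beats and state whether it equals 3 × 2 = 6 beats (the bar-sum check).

1) 0.0ms=0b +289.855ms=1/3b
2) 289.855ms=1/3b +289.855ms=1/3b
3) 579.71ms=2/3b +289.855ms=1/3b
4) 869.565ms=1b +217.391ms=1/4b
5) 1086.957ms=5/4b +217.391ms=1/4b
6) 1304.348ms=3/2b +434.783ms=1/2b
7) 1739.13ms=2b +1159.42ms=4/3b
8) 2898.551ms=10/3b +579.71ms=2/3b
9) 3478.261ms=4b +248.447ms=2/7b
10) 3726.708ms=30/7b +248.447ms=2/7b
11) 3975.155ms=32/7b +248.447ms=2/7b
12) 4223.602ms=34/7b +496.894ms=4/7b
13) 4720.497ms=38/7b +248.447ms=2/7b
14) 4968.944ms=40/7b +248.447ms=2/7b
Σ=6b of 6 (69bpm 2/4) — PASS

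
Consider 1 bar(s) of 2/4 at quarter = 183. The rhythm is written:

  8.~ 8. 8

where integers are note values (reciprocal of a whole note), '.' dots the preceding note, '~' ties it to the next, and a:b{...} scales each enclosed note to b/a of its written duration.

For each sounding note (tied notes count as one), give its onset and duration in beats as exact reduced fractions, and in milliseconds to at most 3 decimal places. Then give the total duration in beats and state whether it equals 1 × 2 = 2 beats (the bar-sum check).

1) 0.0ms=0b +491.803ms=3/2b
2) 491.803ms=3/2b +163.934ms=1/2b
Σ=2b of 2 (183bpm 2/4) — PASS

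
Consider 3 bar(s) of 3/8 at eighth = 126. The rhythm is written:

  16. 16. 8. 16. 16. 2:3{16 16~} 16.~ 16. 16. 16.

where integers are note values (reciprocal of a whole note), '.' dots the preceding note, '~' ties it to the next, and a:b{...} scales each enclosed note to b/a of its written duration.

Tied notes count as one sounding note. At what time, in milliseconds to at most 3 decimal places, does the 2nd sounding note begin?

note 2 onset = 3/4b = 357.143ms

1. 0.0ms @ 0 + 357.143ms (3/4)
2. 357.143ms @ 3/4 + 357.143ms (3/4)
3. 714.286ms @ 3/2 + 714.286ms (3/2)
4. 1428.571ms @ 3 + 357.143ms (3/4)
5. 1785.714ms @ 15/4 + 357.143ms (3/4)
6. 2142.857ms @ 9/2 + 357.143ms (3/4)
7. 2500.0ms @ 21/4 + 1071.429ms (9/4)
8. 3571.429ms @ 15/2 + 357.143ms (3/4)
9. 3928.571ms @ 33/4 + 357.143ms (3/4)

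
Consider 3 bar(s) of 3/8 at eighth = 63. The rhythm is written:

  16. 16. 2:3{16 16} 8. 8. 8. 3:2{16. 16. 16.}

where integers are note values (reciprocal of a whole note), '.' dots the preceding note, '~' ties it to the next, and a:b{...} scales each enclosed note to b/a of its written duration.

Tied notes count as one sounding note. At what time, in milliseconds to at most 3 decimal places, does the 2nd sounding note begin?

note 2 onset = 3/4b = 714.286ms

1. 0.0ms @ 0 + 714.286ms (3/4)
2. 714.286ms @ 3/4 + 714.286ms (3/4)
3. 1428.571ms @ 3/2 + 714.286ms (3/4)
4. 2142.857ms @ 9/4 + 714.286ms (3/4)
5. 2857.143ms @ 3 + 1428.571ms (3/2)
6. 4285.714ms @ 9/2 + 1428.571ms (3/2)
7. 5714.286ms @ 6 + 1428.571ms (3/2)
8. 7142.857ms @ 15/2 + 476.19ms (1/2)
9. 7619.048ms @ 8 + 476.19ms (1/2)
10. 8095.238ms @ 17/2 + 476.19ms (1/2)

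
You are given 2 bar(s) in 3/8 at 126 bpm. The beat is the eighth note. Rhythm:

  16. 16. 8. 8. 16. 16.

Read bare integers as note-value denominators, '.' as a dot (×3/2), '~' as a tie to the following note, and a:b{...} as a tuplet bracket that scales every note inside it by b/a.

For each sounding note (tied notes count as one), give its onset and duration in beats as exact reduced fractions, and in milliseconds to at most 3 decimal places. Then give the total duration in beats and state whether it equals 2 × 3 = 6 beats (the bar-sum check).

1) 0.0ms=0b +357.143ms=3/4b
2) 357.143ms=3/4b +357.143ms=3/4b
3) 714.286ms=3/2b +714.286ms=3/2b
4) 1428.571ms=3b +714.286ms=3/2b
5) 2142.857ms=9/2b +357.143ms=3/4b
6) 2500.0ms=21/4b +357.143ms=3/4b
Σ=6b of 6 (126bpm 3/8) — PASS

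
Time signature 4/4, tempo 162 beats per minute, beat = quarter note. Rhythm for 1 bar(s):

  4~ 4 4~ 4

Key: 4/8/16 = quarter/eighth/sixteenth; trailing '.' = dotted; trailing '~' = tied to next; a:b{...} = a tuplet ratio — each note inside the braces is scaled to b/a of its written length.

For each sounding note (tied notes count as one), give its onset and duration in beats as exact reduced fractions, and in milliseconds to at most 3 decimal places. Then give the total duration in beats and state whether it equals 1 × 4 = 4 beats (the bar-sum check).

1) 0.0ms=0b +740.741ms=2b
2) 740.741ms=2b +740.741ms=2b
Σ=4b of 4 (162bpm 4/4) — PASS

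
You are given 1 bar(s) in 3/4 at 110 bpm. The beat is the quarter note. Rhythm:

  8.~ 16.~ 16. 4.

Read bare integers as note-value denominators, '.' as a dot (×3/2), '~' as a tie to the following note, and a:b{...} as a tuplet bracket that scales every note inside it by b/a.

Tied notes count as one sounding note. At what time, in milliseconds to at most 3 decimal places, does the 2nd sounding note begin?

note 2 onset = 3/2b = 818.182ms

1. 0.0ms @ 0 + 818.182ms (3/2)
2. 818.182ms @ 3/2 + 818.182ms (3/2)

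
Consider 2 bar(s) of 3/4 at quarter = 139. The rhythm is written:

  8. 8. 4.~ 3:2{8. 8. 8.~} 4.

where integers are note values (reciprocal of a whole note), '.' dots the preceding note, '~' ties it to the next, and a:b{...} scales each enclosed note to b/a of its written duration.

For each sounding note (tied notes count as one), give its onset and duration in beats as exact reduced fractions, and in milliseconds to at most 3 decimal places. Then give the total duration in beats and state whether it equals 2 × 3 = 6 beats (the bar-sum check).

1) 0.0ms=0b +323.741ms=3/4b
2) 323.741ms=3/4b +323.741ms=3/4b
3) 647.482ms=3/2b +863.309ms=2b
4) 1510.791ms=7/2b +215.827ms=1/2b
5) 1726.619ms=4b +863.309ms=2b
Σ=6b of 6 (139bpm 3/4) — PASS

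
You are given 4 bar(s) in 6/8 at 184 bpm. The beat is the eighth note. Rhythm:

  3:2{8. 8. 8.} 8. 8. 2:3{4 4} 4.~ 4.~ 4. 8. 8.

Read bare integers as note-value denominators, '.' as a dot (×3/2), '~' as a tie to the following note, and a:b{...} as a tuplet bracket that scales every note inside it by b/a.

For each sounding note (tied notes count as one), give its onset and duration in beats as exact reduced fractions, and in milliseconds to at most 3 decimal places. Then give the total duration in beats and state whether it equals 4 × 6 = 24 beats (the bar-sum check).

1) 0.0ms=0b +326.087ms=1b
2) 326.087ms=1b +326.087ms=1b
3) 652.174ms=2b +326.087ms=1b
4) 978.261ms=3b +489.13ms=3/2b
5) 1467.391ms=9/2b +489.13ms=3/2b
6) 1956.522ms=6b +978.261ms=3b
7) 2934.783ms=9b +978.261ms=3b
8) 3913.043ms=12b +2934.783ms=9b
9) 6847.826ms=21b +489.13ms=3/2b
10) 7336.957ms=45/2b +489.13ms=3/2b
Σ=24b of 24 (184bpm 6/8) — PASS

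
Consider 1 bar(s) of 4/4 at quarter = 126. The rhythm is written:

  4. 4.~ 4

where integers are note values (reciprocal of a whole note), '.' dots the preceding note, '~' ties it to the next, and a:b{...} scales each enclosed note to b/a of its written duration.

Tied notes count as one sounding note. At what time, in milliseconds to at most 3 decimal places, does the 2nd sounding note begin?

note 2 onset = 3/2b = 714.286ms

1. 0.0ms @ 0 + 714.286ms (3/2)
2. 714.286ms @ 3/2 + 1190.476ms (5/2)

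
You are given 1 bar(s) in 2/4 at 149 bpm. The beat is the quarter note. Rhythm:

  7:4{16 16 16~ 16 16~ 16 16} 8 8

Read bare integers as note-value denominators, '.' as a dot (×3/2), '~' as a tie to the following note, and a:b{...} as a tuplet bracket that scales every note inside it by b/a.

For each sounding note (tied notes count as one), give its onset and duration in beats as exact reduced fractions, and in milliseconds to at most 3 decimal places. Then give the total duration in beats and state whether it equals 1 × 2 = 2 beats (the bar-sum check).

1) 0.0ms=0b +57.526ms=1/7b
2) 57.526ms=1/7b +57.526ms=1/7b
3) 115.053ms=2/7b +115.053ms=2/7b
4) 230.105ms=4/7b +115.053ms=2/7b
5) 345.158ms=6/7b +57.526ms=1/7b
6) 402.685ms=1b +201.342ms=1/2b
7) 604.027ms=3/2b +201.342ms=1/2b
Σ=2b of 2 (149bpm 2/4) — PASS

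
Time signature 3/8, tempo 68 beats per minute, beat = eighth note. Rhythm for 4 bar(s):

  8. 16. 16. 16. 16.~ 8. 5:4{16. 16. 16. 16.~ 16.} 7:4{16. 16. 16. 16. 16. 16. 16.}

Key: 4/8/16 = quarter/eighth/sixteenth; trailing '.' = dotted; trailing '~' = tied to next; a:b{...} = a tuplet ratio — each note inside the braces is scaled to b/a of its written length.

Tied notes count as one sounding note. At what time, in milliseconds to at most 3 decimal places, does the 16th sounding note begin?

note 16 onset = 81/7b = 10210.084ms

1. 0.0ms @ 0 + 1323.529ms (3/2)
2. 1323.529ms @ 3/2 + 661.765ms (3/4)
3. 1985.294ms @ 9/4 + 661.765ms (3/4)
4. 2647.059ms @ 3 + 661.765ms (3/4)
5. 3308.824ms @ 15/4 + 1985.294ms (9/4)
6. 5294.118ms @ 6 + 529.412ms (3/5)
7. 5823.529ms @ 33/5 + 529.412ms (3/5)
8. 6352.941ms @ 36/5 + 529.412ms (3/5)
9. 6882.353ms @ 39/5 + 1058.824ms (6/5)
10. 7941.176ms @ 9 + 378.151ms (3/7)
11. 8319.328ms @ 66/7 + 378.151ms (3/7)
12. 8697.479ms @ 69/7 + 378.151ms (3/7)
13. 9075.63ms @ 72/7 + 378.151ms (3/7)
14. 9453.782ms @ 75/7 + 378.151ms (3/7)
15. 9831.933ms @ 78/7 + 378.151ms (3/7)
16. 10210.084ms @ 81/7 + 378.151ms (3/7)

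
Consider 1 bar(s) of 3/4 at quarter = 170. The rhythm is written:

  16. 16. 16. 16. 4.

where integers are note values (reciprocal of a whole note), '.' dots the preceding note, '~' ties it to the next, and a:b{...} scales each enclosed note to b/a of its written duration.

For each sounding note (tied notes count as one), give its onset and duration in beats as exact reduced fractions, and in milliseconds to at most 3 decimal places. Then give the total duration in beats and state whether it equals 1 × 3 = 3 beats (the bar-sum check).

1) 0.0ms=0b +132.353ms=3/8b
2) 132.353ms=3/8b +132.353ms=3/8b
3) 264.706ms=3/4b +132.353ms=3/8b
4) 397.059ms=9/8b +132.353ms=3/8b
5) 529.412ms=3/2b +529.412ms=3/2b
Σ=3b of 3 (170bpm 3/4) — PASS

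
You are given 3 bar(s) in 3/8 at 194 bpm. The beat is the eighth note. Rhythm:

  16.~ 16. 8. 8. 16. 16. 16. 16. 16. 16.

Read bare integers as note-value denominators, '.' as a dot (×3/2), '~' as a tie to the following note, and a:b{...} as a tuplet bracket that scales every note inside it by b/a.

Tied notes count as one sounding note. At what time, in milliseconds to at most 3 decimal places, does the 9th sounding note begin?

note 9 onset = 33/4b = 2551.546ms

1. 0.0ms @ 0 + 463.918ms (3/2)
2. 463.918ms @ 3/2 + 463.918ms (3/2)
3. 927.835ms @ 3 + 463.918ms (3/2)
4. 1391.753ms @ 9/2 + 231.959ms (3/4)
5. 1623.711ms @ 21/4 + 231.959ms (3/4)
6. 1855.67ms @ 6 + 231.959ms (3/4)
7. 2087.629ms @ 27/4 + 231.959ms (3/4)
8. 2319.588ms @ 15/2 + 231.959ms (3/4)
9. 2551.546ms @ 33/4 + 231.959ms (3/4)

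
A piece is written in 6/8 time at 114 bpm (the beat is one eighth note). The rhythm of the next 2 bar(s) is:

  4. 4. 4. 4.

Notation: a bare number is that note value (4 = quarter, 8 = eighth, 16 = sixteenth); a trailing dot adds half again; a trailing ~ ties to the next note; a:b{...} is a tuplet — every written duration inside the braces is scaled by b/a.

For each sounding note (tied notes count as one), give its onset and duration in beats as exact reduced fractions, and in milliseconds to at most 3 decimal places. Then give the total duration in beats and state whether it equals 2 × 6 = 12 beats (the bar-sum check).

1) 0.0ms=0b +1578.947ms=3b
2) 1578.947ms=3b +1578.947ms=3b
3) 3157.895ms=6b +1578.947ms=3b
4) 4736.842ms=9b +1578.947ms=3b
Σ=12b of 12 (114bpm 6/8) — PASS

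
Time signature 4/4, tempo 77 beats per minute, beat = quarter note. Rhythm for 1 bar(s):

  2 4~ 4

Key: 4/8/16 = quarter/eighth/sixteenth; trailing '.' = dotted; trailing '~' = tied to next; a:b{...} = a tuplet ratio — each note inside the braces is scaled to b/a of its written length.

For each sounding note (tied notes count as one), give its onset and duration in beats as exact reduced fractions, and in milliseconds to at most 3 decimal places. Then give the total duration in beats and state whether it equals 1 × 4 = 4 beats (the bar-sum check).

1) 0.0ms=0b +1558.442ms=2b
2) 1558.442ms=2b +1558.442ms=2b
Σ=4b of 4 (77bpm 4/4) — PASS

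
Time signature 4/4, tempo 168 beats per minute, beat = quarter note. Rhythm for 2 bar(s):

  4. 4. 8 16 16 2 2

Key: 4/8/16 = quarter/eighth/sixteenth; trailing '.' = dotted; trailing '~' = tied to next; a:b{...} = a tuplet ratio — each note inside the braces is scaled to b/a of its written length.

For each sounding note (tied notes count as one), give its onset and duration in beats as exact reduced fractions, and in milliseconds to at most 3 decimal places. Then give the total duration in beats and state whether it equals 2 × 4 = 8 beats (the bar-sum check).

1) 0.0ms=0b +535.714ms=3/2b
2) 535.714ms=3/2b +535.714ms=3/2b
3) 1071.429ms=3b +178.571ms=1/2b
4) 1250.0ms=7/2b +89.286ms=1/4b
5) 1339.286ms=15/4b +89.286ms=1/4b
6) 1428.571ms=4b +714.286ms=2b
7) 2142.857ms=6b +714.286ms=2b
Σ=8b of 8 (168bpm 4/4) — PASS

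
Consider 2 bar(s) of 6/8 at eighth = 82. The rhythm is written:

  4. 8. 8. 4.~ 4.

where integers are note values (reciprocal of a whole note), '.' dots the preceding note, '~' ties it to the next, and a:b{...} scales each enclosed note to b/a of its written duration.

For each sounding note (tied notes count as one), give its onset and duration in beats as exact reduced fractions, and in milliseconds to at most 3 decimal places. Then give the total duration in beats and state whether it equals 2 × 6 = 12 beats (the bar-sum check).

1) 0.0ms=0b +2195.122ms=3b
2) 2195.122ms=3b +1097.561ms=3/2b
3) 3292.683ms=9/2b +1097.561ms=3/2b
4) 4390.244ms=6b +4390.244ms=6b
Σ=12b of 12 (82bpm 6/8) — PASS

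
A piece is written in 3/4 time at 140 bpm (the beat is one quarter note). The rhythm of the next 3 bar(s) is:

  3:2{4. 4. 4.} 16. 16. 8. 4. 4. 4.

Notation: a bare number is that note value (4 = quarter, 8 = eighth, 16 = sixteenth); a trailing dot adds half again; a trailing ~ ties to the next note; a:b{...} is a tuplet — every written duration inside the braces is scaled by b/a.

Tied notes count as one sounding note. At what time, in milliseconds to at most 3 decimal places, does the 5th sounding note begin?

note 5 onset = 27/8b = 1446.429ms

1. 0.0ms @ 0 + 428.571ms (1)
2. 428.571ms @ 1 + 428.571ms (1)
3. 857.143ms @ 2 + 428.571ms (1)
4. 1285.714ms @ 3 + 160.714ms (3/8)
5. 1446.429ms @ 27/8 + 160.714ms (3/8)
6. 1607.143ms @ 15/4 + 321.429ms (3/4)
7. 1928.571ms @ 9/2 + 642.857ms (3/2)
8. 2571.429ms @ 6 + 642.857ms (3/2)
9. 3214.286ms @ 15/2 + 642.857ms (3/2)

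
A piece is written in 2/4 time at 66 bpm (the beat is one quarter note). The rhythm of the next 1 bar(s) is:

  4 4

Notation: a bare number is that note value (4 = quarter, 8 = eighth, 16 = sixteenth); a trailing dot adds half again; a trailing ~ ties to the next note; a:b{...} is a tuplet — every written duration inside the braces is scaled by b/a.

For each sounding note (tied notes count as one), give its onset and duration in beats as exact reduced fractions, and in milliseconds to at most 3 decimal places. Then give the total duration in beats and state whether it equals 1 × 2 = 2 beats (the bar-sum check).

1) 0.0ms=0b +909.091ms=1b
2) 909.091ms=1b +909.091ms=1b
Σ=2b of 2 (66bpm 2/4) — PASS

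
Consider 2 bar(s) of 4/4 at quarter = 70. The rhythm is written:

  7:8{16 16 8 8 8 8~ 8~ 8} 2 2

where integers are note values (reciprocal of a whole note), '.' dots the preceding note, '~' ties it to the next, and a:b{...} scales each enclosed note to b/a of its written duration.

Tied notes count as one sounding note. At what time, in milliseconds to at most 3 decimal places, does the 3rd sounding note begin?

note 3 onset = 4/7b = 489.796ms

1. 0.0ms @ 0 + 244.898ms (2/7)
2. 244.898ms @ 2/7 + 244.898ms (2/7)
3. 489.796ms @ 4/7 + 489.796ms (4/7)
4. 979.592ms @ 8/7 + 489.796ms (4/7)
5. 1469.388ms @ 12/7 + 489.796ms (4/7)
6. 1959.184ms @ 16/7 + 1469.388ms (12/7)
7. 3428.571ms @ 4 + 1714.286ms (2)
8. 5142.857ms @ 6 + 1714.286ms (2)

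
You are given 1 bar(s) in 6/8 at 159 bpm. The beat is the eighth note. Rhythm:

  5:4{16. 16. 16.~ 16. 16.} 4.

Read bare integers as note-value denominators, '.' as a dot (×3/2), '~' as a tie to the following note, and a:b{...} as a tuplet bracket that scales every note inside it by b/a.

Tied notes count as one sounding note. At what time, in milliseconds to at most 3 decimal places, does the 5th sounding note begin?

1. 0.0ms @ 0 + 226.415ms (3/5)
2. 226.415ms @ 3/5 + 226.415ms (3/5)
3. 452.83ms @ 6/5 + 452.83ms (6/5)
4. 905.66ms @ 12/5 + 226.415ms (3/5)
5. 1132.075ms @ 3 + 1132.075ms (3)

note 5 onset = 3b = 1132.075ms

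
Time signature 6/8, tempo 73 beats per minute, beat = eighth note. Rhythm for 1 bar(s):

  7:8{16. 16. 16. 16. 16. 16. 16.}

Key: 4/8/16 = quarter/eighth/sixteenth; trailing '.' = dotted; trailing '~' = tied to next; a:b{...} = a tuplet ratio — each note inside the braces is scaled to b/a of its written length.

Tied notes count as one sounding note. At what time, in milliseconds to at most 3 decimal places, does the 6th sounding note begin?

note 6 onset = 30/7b = 3522.505ms

1. 0.0ms @ 0 + 704.501ms (6/7)
2. 704.501ms @ 6/7 + 704.501ms (6/7)
3. 1409.002ms @ 12/7 + 704.501ms (6/7)
4. 2113.503ms @ 18/7 + 704.501ms (6/7)
5. 2818.004ms @ 24/7 + 704.501ms (6/7)
6. 3522.505ms @ 30/7 + 704.501ms (6/7)
7. 4227.006ms @ 36/7 + 704.501ms (6/7)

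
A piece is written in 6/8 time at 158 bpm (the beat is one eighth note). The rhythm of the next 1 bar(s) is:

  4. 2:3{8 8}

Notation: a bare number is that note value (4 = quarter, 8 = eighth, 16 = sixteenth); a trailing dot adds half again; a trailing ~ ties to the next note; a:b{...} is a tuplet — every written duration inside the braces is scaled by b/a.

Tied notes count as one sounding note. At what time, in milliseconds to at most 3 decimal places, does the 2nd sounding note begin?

1. 0.0ms @ 0 + 1139.241ms (3)
2. 1139.241ms @ 3 + 569.62ms (3/2)
3. 1708.861ms @ 9/2 + 569.62ms (3/2)

note 2 onset = 3b = 1139.241ms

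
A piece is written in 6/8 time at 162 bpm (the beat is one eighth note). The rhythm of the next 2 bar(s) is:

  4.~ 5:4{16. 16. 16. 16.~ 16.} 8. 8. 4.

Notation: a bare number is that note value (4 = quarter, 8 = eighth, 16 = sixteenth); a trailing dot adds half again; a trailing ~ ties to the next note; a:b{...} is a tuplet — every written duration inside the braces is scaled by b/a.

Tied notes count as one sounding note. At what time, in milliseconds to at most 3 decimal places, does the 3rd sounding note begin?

1. 0.0ms @ 0 + 1333.333ms (18/5)
2. 1333.333ms @ 18/5 + 222.222ms (3/5)
3. 1555.556ms @ 21/5 + 222.222ms (3/5)
4. 1777.778ms @ 24/5 + 444.444ms (6/5)
5. 2222.222ms @ 6 + 555.556ms (3/2)
6. 2777.778ms @ 15/2 + 555.556ms (3/2)
7. 3333.333ms @ 9 + 1111.111ms (3)

note 3 onset = 21/5b = 1555.556ms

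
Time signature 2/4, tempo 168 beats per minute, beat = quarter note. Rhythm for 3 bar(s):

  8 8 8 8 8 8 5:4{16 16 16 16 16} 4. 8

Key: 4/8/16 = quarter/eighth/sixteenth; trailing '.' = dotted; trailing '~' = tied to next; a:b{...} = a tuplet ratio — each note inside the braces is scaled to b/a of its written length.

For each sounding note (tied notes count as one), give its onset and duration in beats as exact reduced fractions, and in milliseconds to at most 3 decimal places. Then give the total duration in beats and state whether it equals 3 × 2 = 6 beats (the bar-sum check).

1) 0.0ms=0b +178.571ms=1/2b
2) 178.571ms=1/2b +178.571ms=1/2b
3) 357.143ms=1b +178.571ms=1/2b
4) 535.714ms=3/2b +178.571ms=1/2b
5) 714.286ms=2b +178.571ms=1/2b
6) 892.857ms=5/2b +178.571ms=1/2b
7) 1071.429ms=3b +71.429ms=1/5b
8) 1142.857ms=16/5b +71.429ms=1/5b
9) 1214.286ms=17/5b +71.429ms=1/5b
10) 1285.714ms=18/5b +71.429ms=1/5b
11) 1357.143ms=19/5b +71.429ms=1/5b
12) 1428.571ms=4b +535.714ms=3/2b
13) 1964.286ms=11/2b +178.571ms=1/2b
Σ=6b of 6 (168bpm 2/4) — PASS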